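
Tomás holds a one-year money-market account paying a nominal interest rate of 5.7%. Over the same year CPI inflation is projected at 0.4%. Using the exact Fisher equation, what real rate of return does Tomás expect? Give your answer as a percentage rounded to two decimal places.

5.28%

By the Fisher equation, 1 + r = (1 + i)/(1 + π).
1 + r = 1.05700 / 1.00400 = 1.052789
r = 1.052789 − 1 = 5.2789%, i.e. 5.28%.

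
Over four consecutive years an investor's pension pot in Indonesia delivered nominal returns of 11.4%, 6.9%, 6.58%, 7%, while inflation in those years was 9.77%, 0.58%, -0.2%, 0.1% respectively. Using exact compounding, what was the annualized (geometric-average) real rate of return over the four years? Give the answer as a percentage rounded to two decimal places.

Nominal growth factor = 1.1140 × 1.0690 × 1.0658 × 1.0700 = 1.35807073
Price-level growth factor = 1.0977 × 1.0058 × 0.9980 × 1.0010 = 1.10296039
Real growth factor = 1.35807073 / 1.10296039 = 1.23129602
Annualized real rate = 1.23129602^(1/4) − 1 = 5.3393% → 5.34%.

5.34%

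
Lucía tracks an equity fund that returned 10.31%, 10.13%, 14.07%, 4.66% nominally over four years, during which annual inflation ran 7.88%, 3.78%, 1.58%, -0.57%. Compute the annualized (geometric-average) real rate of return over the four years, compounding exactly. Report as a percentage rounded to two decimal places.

6.42%

Nominal growth factor = 1.1031 × 1.1013 × 1.1407 × 1.0466 = 1.45034959
Price-level growth factor = 1.0788 × 1.0378 × 1.0158 × 0.9943 = 1.13078556
Real growth factor = 1.45034959 / 1.13078556 = 1.28260357
Annualized real rate = 1.28260357^(1/4) − 1 = 6.4200% → 6.42%.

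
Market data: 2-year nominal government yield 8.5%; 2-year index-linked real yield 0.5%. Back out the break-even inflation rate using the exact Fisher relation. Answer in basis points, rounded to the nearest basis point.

(1 + π) = (1 + i)/(1 + r) = 1.08500 / 1.00500 = 1.079602
Break-even inflation = 1.079602 − 1 → 796 basis points.

796 basis points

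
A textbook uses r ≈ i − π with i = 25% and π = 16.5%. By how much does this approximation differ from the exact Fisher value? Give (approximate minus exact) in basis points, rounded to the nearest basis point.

120 basis points

Approximate: r ≈ 25.000% − 16.500% = 8.5000%
Exact: (1 + 0.2500)/(1 + 0.1650) − 1 = 7.2961%
Error = 8.5000% − 7.2961% = 1.2039% → 120 basis points.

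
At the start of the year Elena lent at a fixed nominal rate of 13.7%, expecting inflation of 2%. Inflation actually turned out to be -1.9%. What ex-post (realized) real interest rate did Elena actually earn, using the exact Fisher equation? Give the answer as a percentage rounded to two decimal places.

Ex-post: (1 + 0.1370)/(1 − 0.0190) − 1 = 15.9021%
So the realized real rate is 15.90%.

15.90%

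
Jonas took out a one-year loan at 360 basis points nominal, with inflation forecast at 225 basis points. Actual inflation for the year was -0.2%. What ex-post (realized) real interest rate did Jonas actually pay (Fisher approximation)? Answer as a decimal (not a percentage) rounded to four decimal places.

Ex-post: 3.6% − (-0.2%) = 3.800%
So the realized real rate is 0.0380.

0.0380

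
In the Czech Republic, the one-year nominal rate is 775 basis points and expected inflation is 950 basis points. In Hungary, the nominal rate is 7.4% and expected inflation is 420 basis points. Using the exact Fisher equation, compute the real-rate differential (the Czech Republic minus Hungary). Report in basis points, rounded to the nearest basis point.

The Czech Republic: (1 + 0.0775)/(1 + 0.0950) − 1 = -1.5982%
Hungary: (1 + 0.0740)/(1 + 0.0420) − 1 = 3.0710%
Differential = -1.5982% − 3.0710% = -4.6692% → -467 basis points.

-467 basis points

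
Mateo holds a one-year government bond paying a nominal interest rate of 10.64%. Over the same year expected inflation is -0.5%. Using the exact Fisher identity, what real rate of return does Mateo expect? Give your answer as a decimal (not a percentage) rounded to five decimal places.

By the Fisher identity, 1 + r = (1 + i)/(1 + π).
1 + r = 1.10640 / 0.99500 = 1.111960
r = 1.111960 − 1 = 11.1960%, i.e. 0.11196.

0.11196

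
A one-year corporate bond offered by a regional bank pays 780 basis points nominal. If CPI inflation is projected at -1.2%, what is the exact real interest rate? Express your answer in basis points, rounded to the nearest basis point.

911 basis points

1 + r = 1.07800 / 0.98800 = 1.091093
r = 1.091093 − 1 = 9.1093%, i.e. 911 basis points.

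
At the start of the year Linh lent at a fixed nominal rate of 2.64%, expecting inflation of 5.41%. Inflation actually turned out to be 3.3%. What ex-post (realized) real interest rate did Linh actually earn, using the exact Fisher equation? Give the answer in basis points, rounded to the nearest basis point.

Ex-post: (1 + 0.0264)/(1 + 0.0330) − 1 = -0.6389%
So the realized real rate is -64 basis points.

-64 basis points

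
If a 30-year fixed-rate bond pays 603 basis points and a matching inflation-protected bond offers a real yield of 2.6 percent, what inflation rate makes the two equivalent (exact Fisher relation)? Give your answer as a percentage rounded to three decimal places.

3.343%

(1 + π) = (1 + i)/(1 + r) = 1.06030 / 1.02600 = 1.033431
Break-even inflation = 1.033431 − 1 → 3.343%.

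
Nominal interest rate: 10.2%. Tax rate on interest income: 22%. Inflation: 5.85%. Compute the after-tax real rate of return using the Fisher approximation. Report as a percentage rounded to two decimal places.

After-tax nominal return = 10.2% × (1 − 0.22) = 7.9560%.
r ≈ 7.9560% − 5.85% → 2.11%.

2.11%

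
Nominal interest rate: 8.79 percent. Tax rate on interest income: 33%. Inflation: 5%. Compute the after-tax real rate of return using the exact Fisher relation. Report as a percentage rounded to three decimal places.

0.847%

After-tax nominal return = 8.79% × (1 − 0.33) = 5.8893%.
1 + r = 1.058893 / 1.05000 = 1.008470
After-tax real rate = 1.008470 − 1 → 0.847%.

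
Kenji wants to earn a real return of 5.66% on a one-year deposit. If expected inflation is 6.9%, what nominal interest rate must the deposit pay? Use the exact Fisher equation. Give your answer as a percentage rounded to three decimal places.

(1 + i) = (1 + r)(1 + π) = 1.05660 × 1.06900 = 1.1295054
i = 1.1295054 − 1, so the required nominal rate is 12.951%.

12.951%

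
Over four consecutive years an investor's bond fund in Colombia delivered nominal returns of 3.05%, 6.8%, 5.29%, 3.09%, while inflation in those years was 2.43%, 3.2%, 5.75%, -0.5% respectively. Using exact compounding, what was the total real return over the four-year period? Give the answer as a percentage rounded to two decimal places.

7.40%

Compound the nominal returns: 1.0305 × 1.0680 × 1.0529 × 1.0309 = 1.194601.
Compound inflation: 1.0243 × 1.0320 × 1.0575 × 0.9950 = 1.112270.
Deflate: 1.194601 / 1.112270 = 1.074021.
Total real return = 1.074021 − 1 → 7.40%.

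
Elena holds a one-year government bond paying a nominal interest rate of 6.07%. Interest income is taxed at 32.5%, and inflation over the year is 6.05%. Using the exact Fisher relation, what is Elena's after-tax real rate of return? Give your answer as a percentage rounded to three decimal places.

-1.841%

After-tax nominal return = 6.07% × (1 − 0.325) = 4.09725%.
1 + r = 1.0409725 / 1.06050 = 0.981587
After-tax real rate = 0.981587 − 1 → -1.841%.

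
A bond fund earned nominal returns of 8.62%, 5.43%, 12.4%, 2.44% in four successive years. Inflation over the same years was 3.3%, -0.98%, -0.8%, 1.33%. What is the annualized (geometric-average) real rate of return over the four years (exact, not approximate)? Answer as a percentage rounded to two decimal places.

Nominal growth factor = 1.0862 × 1.0543 × 1.1240 × 1.0244 = 1.31859033
Price-level growth factor = 1.0330 × 0.9902 × 0.9920 × 1.0133 = 1.02818901
Real growth factor = 1.31859033 / 1.02818901 = 1.28243962
Annualized real rate = 1.28243962^(1/4) − 1 = 6.4166% → 6.42%.

6.42%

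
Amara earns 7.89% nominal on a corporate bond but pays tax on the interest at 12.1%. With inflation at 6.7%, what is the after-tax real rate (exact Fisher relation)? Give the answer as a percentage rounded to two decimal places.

After-tax nominal return = 7.89% × (1 − 0.121) = 6.93531%.
1 + r = 1.0693531 / 1.06700 = 1.002205
After-tax real rate = 1.002205 − 1 → 0.22%.

0.22%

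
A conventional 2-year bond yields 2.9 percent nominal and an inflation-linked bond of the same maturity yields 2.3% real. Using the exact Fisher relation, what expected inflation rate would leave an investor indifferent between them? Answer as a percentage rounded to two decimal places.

(1 + π) = (1 + i)/(1 + r) = 1.02900 / 1.02300 = 1.005865
Break-even inflation = 1.005865 − 1 → 0.59%.

0.59%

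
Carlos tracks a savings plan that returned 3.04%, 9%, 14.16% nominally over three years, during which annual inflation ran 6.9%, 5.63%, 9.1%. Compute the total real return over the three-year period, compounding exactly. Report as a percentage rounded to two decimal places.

4.08%

Nominal growth factor = 1.0304 × 1.0900 × 1.1416 = 1.282172
Price-level growth factor = 1.0690 × 1.0563 × 1.0910 = 1.231941
Real growth factor = 1.282172 / 1.231941 = 1.040774
Total real return = 1.040774 − 1 → 4.08%.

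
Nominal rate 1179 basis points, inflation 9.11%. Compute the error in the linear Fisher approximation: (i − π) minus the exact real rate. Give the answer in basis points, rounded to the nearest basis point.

22 basis points

Approximate: r ≈ 11.790% − 9.110% = 2.6800%
Exact: (1 + 0.1179)/(1 + 0.0911) − 1 = 2.4562%
Error = 2.6800% − 2.4562% = 0.2238% → 22 basis points.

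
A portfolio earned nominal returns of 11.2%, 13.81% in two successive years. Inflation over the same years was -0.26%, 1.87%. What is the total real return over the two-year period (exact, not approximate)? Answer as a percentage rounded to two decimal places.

24.56%

Compound the nominal returns: 1.1120 × 1.1381 = 1.265567.
Compound inflation: 0.9974 × 1.0187 = 1.016051.
Deflate: 1.265567 / 1.016051 = 1.245574.
Total real return = 1.245574 − 1 → 24.56%.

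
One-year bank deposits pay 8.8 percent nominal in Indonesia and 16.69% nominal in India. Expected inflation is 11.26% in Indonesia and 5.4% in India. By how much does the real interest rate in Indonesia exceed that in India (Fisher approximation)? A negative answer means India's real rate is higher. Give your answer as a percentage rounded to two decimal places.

-13.75%

Indonesia: 8.8% − 11.26% = -2.460%
India: 16.69% − 5.4% = 11.290%
Differential = -13.750% → -13.75%.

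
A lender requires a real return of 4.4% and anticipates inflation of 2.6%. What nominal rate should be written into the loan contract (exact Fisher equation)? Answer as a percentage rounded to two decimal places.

7.11%

(1 + i) = (1 + r)(1 + π) = 1.04400 × 1.02600 = 1.071144
i = 1.071144 − 1, so the required nominal rate is 7.11%.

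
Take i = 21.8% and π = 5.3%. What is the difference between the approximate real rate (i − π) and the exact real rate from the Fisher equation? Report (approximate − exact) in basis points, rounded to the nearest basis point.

Approximate: r ≈ 21.800% − 5.300% = 16.5000%
Exact: (1 + 0.2180)/(1 + 0.0530) − 1 = 15.6695%
Error = 16.5000% − 15.6695% = 0.8305% → 83 basis points.

83 basis points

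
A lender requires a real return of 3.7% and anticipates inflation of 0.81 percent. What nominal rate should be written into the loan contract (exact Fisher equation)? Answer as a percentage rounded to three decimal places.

(1 + i) = (1 + r)(1 + π) = 1.03700 × 1.00810 = 1.0453997
i = 1.0453997 − 1, so the required nominal rate is 4.540%.

4.540%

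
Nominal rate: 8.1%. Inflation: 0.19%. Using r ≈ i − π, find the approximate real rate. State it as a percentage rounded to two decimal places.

7.91%

r ≈ i − π = 8.1% − 0.19% = 7.91%.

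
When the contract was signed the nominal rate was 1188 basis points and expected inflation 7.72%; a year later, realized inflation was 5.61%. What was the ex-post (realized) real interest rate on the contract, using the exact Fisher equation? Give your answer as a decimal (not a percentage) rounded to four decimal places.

Ex-post: (1 + 0.1188)/(1 + 0.0561) − 1 = 5.9369%
So the realized real rate is 0.0594.

0.0594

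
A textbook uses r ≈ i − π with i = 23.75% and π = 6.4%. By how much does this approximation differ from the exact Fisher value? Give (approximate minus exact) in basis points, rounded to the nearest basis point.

Approximate: r ≈ 23.750% − 6.400% = 17.3500%
Exact: (1 + 0.2375)/(1 + 0.0640) − 1 = 16.3064%
Error = 17.3500% − 16.3064% = 1.0436% → 104 basis points.

104 basis points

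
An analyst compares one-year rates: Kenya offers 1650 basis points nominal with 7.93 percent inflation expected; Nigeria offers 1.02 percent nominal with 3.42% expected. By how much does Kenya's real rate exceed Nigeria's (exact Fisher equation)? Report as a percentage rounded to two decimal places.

Kenya: (1 + 0.1650)/(1 + 0.0793) − 1 = 7.9403%
Nigeria: (1 + 0.0102)/(1 + 0.0342) − 1 = -2.3206%
Differential = 7.9403% − (-2.3206%) = 10.2610% → 10.26%.

10.26%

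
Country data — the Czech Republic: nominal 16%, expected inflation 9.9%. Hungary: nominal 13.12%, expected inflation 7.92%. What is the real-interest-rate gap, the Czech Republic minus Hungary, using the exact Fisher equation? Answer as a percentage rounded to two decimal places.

0.73%

The Czech Republic: (1 + 0.1600)/(1 + 0.0990) − 1 = 5.5505%
Hungary: (1 + 0.1312)/(1 + 0.0792) − 1 = 4.8184%
Differential = 5.5505% − 4.8184% = 0.7321% → 0.73%.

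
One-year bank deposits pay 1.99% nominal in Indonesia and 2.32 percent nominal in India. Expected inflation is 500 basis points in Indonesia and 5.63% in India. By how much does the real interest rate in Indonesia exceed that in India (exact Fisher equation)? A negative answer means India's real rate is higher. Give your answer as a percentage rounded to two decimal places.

Indonesia: (1 + 0.0199)/(1 + 0.0500) − 1 = -2.8667%
India: (1 + 0.0232)/(1 + 0.0563) − 1 = -3.1336%
Differential = -2.8667% − (-3.1336%) = 0.2669% → 0.27%.

0.27%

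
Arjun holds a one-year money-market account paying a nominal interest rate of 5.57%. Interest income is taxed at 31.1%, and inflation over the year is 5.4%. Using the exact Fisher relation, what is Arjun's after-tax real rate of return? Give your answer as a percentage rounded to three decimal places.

-1.482%

After-tax nominal return = 5.57% × (1 − 0.311) = 3.83773%.
1 + r = 1.0383773 / 1.05400 = 0.985178
After-tax real rate = 0.985178 − 1 → -1.482%.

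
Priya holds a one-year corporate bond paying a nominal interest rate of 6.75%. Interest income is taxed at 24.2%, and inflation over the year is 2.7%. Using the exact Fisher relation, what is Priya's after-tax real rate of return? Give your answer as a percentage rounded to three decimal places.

After-tax nominal return = 6.75% × (1 − 0.242) = 5.1165%.
1 + r = 1.051165 / 1.02700 = 1.023530
After-tax real rate = 1.023530 − 1 → 2.353%.

2.353%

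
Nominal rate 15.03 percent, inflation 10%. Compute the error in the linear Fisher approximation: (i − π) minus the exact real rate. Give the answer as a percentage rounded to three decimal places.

Approximate: r ≈ 15.030% − 10.000% = 5.0300%
Exact: (1 + 0.1503)/(1 + 0.1000) − 1 = 4.5727%
Error = 5.0300% − 4.5727% = 0.4573% → 0.457%.

0.457%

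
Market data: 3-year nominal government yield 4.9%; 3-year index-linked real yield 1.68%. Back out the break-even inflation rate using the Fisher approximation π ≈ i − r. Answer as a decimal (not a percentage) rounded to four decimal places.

0.0322

π ≈ i − r = 4.9% − 1.68% → 0.0322.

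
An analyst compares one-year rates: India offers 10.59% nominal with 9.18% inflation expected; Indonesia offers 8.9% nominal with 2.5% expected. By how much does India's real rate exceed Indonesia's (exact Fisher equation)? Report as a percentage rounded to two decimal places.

-4.95%

India: (1 + 0.1059)/(1 + 0.0918) − 1 = 1.2914%
Indonesia: (1 + 0.0890)/(1 + 0.0250) − 1 = 6.2439%
Differential = 1.2914% − 6.2439% = -4.9525% → -4.95%.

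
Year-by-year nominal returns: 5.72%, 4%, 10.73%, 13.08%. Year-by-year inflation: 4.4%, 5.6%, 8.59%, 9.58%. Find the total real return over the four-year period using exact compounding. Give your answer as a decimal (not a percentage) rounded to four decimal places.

Nominal growth factor = 1.0572 × 1.0400 × 1.1073 × 1.1308 = 1.376707
Price-level growth factor = 1.0440 × 1.0560 × 1.0859 × 1.0958 = 1.311854
Real growth factor = 1.376707 / 1.311854 = 1.049436
Total real return = 1.049436 − 1 → 0.0494.

0.0494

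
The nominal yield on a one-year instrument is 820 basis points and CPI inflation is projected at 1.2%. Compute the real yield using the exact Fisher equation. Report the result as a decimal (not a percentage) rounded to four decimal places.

0.0692

By the Fisher relation, 1 + r = (1 + i)/(1 + π).
1 + r = 1.08200 / 1.01200 = 1.069170
r = 1.069170 − 1 = 6.9170%, i.e. 0.0692.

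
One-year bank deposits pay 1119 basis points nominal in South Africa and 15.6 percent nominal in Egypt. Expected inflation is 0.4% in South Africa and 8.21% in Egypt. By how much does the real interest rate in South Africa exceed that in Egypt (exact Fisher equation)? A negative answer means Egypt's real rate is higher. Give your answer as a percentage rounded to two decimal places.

South Africa: (1 + 0.1119)/(1 + 0.0040) − 1 = 10.7470%
Egypt: (1 + 0.1560)/(1 + 0.0821) − 1 = 6.8293%
Differential = 10.7470% − 6.8293% = 3.9177% → 3.92%.

3.92%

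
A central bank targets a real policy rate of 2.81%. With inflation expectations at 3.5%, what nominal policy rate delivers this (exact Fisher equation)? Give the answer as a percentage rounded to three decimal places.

6.408%

(1 + i) = (1 + r)(1 + π) = 1.02810 × 1.03500 = 1.0640835
i = 1.0640835 − 1, so the required nominal rate is 6.408%.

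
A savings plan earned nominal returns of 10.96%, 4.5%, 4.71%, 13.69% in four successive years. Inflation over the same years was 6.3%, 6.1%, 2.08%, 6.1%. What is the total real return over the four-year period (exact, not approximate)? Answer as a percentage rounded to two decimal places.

13.00%

Compound the nominal returns: 1.1096 × 1.0450 × 1.0471 × 1.1369 = 1.380363.
Compound inflation: 1.0630 × 1.0610 × 1.0208 × 1.0610 = 1.221532.
Deflate: 1.380363 / 1.221532 = 1.130026.
Total real return = 1.130026 − 1 → 13.00%.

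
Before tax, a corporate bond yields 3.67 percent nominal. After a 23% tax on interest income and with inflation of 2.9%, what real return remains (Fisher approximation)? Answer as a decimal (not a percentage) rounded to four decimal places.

After-tax nominal return = 3.67% × (1 − 0.23) = 2.8259%.
r ≈ 2.8259% − 2.9% → -0.0007.

-0.0007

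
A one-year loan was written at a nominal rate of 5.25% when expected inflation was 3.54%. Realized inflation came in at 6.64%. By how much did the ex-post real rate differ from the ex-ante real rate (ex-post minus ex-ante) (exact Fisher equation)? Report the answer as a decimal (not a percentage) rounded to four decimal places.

-0.0295

Ex-ante: (1 + 0.0525)/(1 + 0.0354) − 1 = 1.65154%
Ex-post: (1 + 0.0525)/(1 + 0.0664) − 1 = -1.30345%
Difference (ex-post − ex-ante) = -2.95499% → -0.0295.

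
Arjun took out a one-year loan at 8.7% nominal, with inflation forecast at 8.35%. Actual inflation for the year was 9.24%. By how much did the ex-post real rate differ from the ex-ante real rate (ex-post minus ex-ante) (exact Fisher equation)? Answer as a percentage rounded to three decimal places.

Ex-ante: (1 + 0.0870)/(1 + 0.0835) − 1 = 0.3230%
Ex-post: (1 + 0.0870)/(1 + 0.0924) − 1 = -0.4943%
Difference (ex-post − ex-ante) = -0.8174% → -0.817%.

-0.817%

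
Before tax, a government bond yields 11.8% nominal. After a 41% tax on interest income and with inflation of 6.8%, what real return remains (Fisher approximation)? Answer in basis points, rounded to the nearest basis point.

After-tax nominal return = 11.8% × (1 − 0.41) = 6.9620%.
r ≈ 6.9620% − 6.8% → 16 basis points.

16 basis points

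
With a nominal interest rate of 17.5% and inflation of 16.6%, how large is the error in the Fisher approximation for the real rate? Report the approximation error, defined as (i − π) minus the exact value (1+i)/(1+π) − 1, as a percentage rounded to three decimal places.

Approximate: r ≈ 17.500% − 16.600% = 0.9000%
Exact: (1 + 0.1750)/(1 + 0.1660) − 1 = 0.7719%
Error = 0.9000% − 0.7719% = 0.1281% → 0.128%.

0.128%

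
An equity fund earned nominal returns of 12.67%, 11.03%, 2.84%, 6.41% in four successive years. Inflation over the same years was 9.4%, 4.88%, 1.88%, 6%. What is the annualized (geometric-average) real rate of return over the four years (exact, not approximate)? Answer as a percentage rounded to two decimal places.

2.52%

Nominal growth factor = 1.1267 × 1.1103 × 1.0284 × 1.0641 = 1.36896752
Price-level growth factor = 1.0940 × 1.0488 × 1.0188 × 1.0600 = 1.23909556
Real growth factor = 1.36896752 / 1.23909556 = 1.10481190
Annualized real rate = 1.10481190^(1/4) − 1 = 2.5232% → 2.52%.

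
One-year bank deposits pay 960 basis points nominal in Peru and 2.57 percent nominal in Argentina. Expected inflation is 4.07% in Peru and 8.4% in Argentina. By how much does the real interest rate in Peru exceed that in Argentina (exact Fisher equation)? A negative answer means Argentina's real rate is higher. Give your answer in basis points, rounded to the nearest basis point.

1069 basis points

Peru: (1 + 0.0960)/(1 + 0.0407) − 1 = 5.3137%
Argentina: (1 + 0.0257)/(1 + 0.0840) − 1 = -5.3782%
Differential = 5.3137% − (-5.3782%) = 10.6920% → 1069 basis points.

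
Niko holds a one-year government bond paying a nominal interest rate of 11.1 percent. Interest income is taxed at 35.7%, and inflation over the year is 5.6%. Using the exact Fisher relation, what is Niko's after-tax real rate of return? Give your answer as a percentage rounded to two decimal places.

1.46%

After-tax nominal return = 11.1% × (1 − 0.357) = 7.1373%.
1 + r = 1.071373 / 1.05600 = 1.014558
After-tax real rate = 1.014558 − 1 → 1.46%.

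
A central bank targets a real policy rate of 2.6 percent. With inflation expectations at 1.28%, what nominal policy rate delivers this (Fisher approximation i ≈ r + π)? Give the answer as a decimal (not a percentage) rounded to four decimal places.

i ≈ r + π = 2.6% + 1.28% = 0.0388.

0.0388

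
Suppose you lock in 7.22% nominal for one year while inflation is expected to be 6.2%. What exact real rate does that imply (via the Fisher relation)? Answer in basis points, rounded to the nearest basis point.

1 + r = 1.07220 / 1.06200 = 1.009605
r = 1.009605 − 1 = 0.9605%, i.e. 96 basis points.

96 basis points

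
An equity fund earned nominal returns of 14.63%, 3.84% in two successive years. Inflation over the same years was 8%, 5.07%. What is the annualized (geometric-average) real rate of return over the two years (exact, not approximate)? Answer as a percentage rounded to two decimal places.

2.42%

Compound the nominal returns: 1.1463 × 1.0384 = 1.19031792.
Compound inflation: 1.0800 × 1.0507 = 1.13475600.
Deflate: 1.19031792 / 1.13475600 = 1.04896376.
Annualized real rate = 1.04896376^(1/2) − 1 = 2.4189% → 2.42%.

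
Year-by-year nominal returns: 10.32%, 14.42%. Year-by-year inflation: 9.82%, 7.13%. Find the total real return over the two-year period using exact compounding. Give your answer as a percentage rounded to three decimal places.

Nominal growth factor = 1.1032 × 1.1442 = 1.262281
Price-level growth factor = 1.0982 × 1.0713 = 1.176502
Real growth factor = 1.262281 / 1.176502 = 1.072911
Total real return = 1.072911 − 1 → 7.291%.

7.291%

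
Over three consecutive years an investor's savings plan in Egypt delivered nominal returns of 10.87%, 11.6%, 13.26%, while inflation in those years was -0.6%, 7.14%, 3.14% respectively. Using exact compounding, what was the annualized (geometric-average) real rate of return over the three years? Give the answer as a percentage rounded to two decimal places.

Nominal growth factor = 1.1087 × 1.1160 × 1.1326 = 1.40137640
Price-level growth factor = 0.9940 × 1.0714 × 1.0314 = 1.09841171
Real growth factor = 1.40137640 / 1.09841171 = 1.27582070
Annualized real rate = 1.27582070^(1/3) − 1 = 8.4584% → 8.46%.

8.46%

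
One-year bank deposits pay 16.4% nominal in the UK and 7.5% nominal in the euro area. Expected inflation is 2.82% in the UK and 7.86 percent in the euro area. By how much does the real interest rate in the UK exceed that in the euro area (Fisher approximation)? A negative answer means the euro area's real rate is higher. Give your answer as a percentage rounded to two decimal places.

The UK: 16.4% − 2.82% = 13.580%
The euro area: 7.5% − 7.86% = -0.360%
Differential = 13.940% → 13.94%.

13.94%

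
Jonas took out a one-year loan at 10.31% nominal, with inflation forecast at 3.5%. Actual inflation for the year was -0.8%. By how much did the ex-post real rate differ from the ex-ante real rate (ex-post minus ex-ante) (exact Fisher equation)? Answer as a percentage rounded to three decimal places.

4.620%

Ex-ante: (1 + 0.1031)/(1 + 0.0350) − 1 = 6.5797%
Ex-post: (1 + 0.1031)/(1 − 0.0080) − 1 = 11.1996%
Difference (ex-post − ex-ante) = 4.6199% → 4.620%.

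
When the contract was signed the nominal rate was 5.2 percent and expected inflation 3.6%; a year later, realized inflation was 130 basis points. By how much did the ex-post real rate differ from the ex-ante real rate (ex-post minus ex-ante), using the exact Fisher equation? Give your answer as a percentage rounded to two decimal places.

Ex-ante: (1 + 0.0520)/(1 + 0.0360) − 1 = 1.5444%
Ex-post: (1 + 0.0520)/(1 + 0.0130) − 1 = 3.8500%
Difference (ex-post − ex-ante) = 2.3055% → 2.31%.

2.31%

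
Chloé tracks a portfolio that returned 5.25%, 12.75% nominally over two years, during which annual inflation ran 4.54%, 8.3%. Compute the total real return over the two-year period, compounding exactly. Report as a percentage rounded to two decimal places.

Compound the nominal returns: 1.0525 × 1.1275 = 1.186694.
Compound inflation: 1.0454 × 1.0830 = 1.132168.
Deflate: 1.186694 / 1.132168 = 1.048160.
Total real return = 1.048160 − 1 → 4.82%.

4.82%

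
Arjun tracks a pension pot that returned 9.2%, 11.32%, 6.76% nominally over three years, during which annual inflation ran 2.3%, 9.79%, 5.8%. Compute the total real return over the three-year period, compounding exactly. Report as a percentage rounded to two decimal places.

Nominal growth factor = 1.0920 × 1.1132 × 1.0676 = 1.297790
Price-level growth factor = 1.0230 × 1.0979 × 1.0580 = 1.188294
Real growth factor = 1.297790 / 1.188294 = 1.092145
Total real return = 1.092145 − 1 → 9.21%.

9.21%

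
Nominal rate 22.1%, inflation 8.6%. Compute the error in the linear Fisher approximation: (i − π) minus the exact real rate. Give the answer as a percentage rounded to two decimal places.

1.07%

Approximate: r ≈ 22.100% − 8.600% = 13.5000%
Exact: (1 + 0.2210)/(1 + 0.0860) − 1 = 12.4309%
Error = 13.5000% − 12.4309% = 1.0691% → 1.07%.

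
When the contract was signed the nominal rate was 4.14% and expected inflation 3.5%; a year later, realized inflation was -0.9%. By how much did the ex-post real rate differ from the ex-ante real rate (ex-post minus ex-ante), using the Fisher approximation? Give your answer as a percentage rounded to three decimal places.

4.400%

Ex-ante: 4.14% − 3.5% = 0.640%
Ex-post: 4.14% − (-0.9%) = 5.040%
Difference (ex-post − ex-ante) = 4.4000% → 4.400%.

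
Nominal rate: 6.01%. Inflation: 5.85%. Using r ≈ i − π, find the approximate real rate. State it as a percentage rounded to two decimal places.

r ≈ i − π = 6.01% − 5.85% = 0.16%.

0.16%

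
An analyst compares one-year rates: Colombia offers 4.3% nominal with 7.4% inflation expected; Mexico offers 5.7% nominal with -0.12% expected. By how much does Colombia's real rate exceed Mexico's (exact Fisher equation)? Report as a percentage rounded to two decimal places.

Colombia: (1 + 0.0430)/(1 + 0.0740) − 1 = -2.8864%
Mexico: (1 + 0.0570)/(1 − 0.0012) − 1 = 5.8270%
Differential = -2.8864% − 5.8270% = -8.7134% → -8.71%.

-8.71%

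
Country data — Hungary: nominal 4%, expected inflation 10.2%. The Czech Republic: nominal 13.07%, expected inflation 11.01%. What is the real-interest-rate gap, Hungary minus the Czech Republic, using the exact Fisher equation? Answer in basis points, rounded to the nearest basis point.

Hungary: (1 + 0.0400)/(1 + 0.1020) − 1 = -5.6261%
The Czech Republic: (1 + 0.1307)/(1 + 0.1101) − 1 = 1.8557%
Differential = -5.6261% − 1.8557% = -7.4818% → -748 basis points.

-748 basis points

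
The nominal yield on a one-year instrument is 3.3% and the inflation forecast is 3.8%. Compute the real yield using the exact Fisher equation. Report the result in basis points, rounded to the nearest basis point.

By the Fisher equation, 1 + r = (1 + i)/(1 + π).
1 + r = 1.03300 / 1.03800 = 0.995183
r = 0.995183 − 1 = -0.4817%, i.e. -48 basis points.

-48 basis points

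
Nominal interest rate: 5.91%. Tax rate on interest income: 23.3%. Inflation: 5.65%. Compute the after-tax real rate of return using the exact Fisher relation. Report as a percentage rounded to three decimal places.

After-tax nominal return = 5.91% × (1 − 0.233) = 4.53297%.
1 + r = 1.0453297 / 1.05650 = 0.989427
After-tax real rate = 0.989427 − 1 → -1.057%.

-1.057%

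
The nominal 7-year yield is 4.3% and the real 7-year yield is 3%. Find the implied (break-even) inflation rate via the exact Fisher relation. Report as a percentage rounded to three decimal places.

(1 + π) = (1 + i)/(1 + r) = 1.04300 / 1.03000 = 1.012621
Break-even inflation = 1.012621 − 1 → 1.262%.

1.262%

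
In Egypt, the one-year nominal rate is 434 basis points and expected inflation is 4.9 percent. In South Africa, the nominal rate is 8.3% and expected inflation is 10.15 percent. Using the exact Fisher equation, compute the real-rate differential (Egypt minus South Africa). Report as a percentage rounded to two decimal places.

Egypt: (1 + 0.0434)/(1 + 0.0490) − 1 = -0.5338%
South Africa: (1 + 0.0830)/(1 + 0.1015) − 1 = -1.6795%
Differential = -0.5338% − (-1.6795%) = 1.1457% → 1.15%.

1.15%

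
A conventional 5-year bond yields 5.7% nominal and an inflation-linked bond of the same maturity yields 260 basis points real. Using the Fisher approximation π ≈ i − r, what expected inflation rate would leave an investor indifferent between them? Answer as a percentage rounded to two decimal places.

π ≈ i − r = 5.7% − 2.6% → 3.10%.

3.10%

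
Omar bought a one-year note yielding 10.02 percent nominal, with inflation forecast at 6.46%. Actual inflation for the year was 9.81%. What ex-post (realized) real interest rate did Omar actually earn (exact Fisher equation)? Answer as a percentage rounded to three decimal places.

0.191%

Ex-post: (1 + 0.1002)/(1 + 0.0981) − 1 = 0.1912%
So the realized real rate is 0.191%.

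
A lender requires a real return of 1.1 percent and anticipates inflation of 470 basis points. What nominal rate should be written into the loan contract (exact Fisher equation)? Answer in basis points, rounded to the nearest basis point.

585 basis points

(1 + i) = (1 + r)(1 + π) = 1.01100 × 1.04700 = 1.058517
i = 1.058517 − 1, so the required nominal rate is 585 basis points.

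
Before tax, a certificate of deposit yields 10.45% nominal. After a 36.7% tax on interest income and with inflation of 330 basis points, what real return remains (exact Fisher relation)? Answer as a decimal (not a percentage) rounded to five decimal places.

0.03209

After-tax nominal return = 10.45% × (1 − 0.367) = 6.61485%.
1 + r = 1.0661485 / 1.03300 = 1.032090
After-tax real rate = 1.032090 − 1 → 0.03209.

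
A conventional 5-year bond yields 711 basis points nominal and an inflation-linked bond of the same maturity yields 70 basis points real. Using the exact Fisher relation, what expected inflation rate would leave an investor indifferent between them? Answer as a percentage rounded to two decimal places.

(1 + π) = (1 + i)/(1 + r) = 1.07110 / 1.00700 = 1.063654
Break-even inflation = 1.063654 − 1 → 6.37%.

6.37%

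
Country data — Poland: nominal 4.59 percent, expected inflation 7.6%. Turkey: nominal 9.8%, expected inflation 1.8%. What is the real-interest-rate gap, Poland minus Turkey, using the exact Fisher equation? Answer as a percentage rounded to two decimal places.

Poland: (1 + 0.0459)/(1 + 0.0760) − 1 = -2.7974%
Turkey: (1 + 0.0980)/(1 + 0.0180) − 1 = 7.8585%
Differential = -2.7974% − 7.8585% = -10.6559% → -10.66%.

-10.66%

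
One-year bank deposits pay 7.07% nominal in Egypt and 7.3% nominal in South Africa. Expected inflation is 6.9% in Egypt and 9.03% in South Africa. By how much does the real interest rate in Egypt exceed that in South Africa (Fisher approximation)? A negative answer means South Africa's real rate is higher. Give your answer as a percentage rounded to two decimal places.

1.90%

Egypt: 7.07% − 6.9% = 0.170%
South Africa: 7.3% − 9.03% = -1.730%
Differential = 1.900% → 1.90%.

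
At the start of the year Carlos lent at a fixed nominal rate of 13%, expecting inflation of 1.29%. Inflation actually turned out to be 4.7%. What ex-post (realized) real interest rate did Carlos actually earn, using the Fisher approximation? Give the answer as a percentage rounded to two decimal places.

Ex-post: 13% − 4.7% = 8.300%
So the realized real rate is 8.30%.

8.30%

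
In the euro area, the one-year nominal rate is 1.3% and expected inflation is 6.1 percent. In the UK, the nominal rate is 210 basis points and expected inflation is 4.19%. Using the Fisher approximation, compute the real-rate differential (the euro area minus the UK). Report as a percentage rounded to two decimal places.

The euro area: 1.3% − 6.1% = -4.800%
The UK: 2.1% − 4.19% = -2.090%
Differential = -2.710% → -2.71%.

-2.71%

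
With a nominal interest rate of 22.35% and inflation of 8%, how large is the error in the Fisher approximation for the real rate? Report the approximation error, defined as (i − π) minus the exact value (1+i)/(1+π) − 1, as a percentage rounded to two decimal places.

1.06%

Approximate: r ≈ 22.350% − 8.000% = 14.3500%
Exact: (1 + 0.2235)/(1 + 0.0800) − 1 = 13.2870%
Error = 14.3500% − 13.2870% = 1.0630% → 1.06%.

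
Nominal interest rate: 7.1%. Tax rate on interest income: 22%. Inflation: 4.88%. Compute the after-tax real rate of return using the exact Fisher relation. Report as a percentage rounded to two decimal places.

After-tax nominal return = 7.1% × (1 − 0.22) = 5.5380%.
1 + r = 1.05538 / 1.04880 = 1.006274
After-tax real rate = 1.006274 − 1 → 0.63%.

0.63%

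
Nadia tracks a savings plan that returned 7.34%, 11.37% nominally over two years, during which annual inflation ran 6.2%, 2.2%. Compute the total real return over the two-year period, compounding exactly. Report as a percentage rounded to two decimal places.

10.14%

Nominal growth factor = 1.0734 × 1.1137 = 1.195446
Price-level growth factor = 1.0620 × 1.0220 = 1.085364
Real growth factor = 1.195446 / 1.085364 = 1.101424
Total real return = 1.101424 − 1 → 10.14%.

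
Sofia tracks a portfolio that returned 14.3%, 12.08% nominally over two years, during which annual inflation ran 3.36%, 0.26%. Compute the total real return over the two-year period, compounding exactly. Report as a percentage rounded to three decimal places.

23.622%

Nominal growth factor = 1.1430 × 1.1208 = 1.2810744
Price-level growth factor = 1.0336 × 1.0026 = 1.0362874
Real growth factor = 1.2810744 / 1.0362874 = 1.2362154
Total real return = 1.2362154 − 1 → 23.622%.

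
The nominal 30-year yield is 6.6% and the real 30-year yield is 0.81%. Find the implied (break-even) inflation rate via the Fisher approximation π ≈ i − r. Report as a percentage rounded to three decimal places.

5.790%

π ≈ i − r = 6.6% − 0.81% → 5.790%.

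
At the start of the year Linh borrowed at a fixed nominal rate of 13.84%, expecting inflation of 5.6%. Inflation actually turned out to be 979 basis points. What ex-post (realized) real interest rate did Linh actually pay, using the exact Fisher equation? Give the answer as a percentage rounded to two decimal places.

3.69%

Ex-post: (1 + 0.1384)/(1 + 0.0979) − 1 = 3.6889%
So the realized real rate is 3.69%.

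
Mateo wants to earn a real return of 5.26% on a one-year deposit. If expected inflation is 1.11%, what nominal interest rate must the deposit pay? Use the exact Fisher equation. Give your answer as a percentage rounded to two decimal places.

(1 + i) = (1 + r)(1 + π) = 1.05260 × 1.01110 = 1.06428386
i = 1.06428386 − 1, so the required nominal rate is 6.43%.

6.43%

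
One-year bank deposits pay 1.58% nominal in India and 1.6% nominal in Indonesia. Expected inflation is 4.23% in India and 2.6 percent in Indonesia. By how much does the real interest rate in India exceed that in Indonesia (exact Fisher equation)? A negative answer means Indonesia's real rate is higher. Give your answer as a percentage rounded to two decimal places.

-1.57%

India: (1 + 0.0158)/(1 + 0.0423) − 1 = -2.5425%
Indonesia: (1 + 0.0160)/(1 + 0.0260) − 1 = -0.9747%
Differential = -2.5425% − (-0.9747%) = -1.5678% → -1.57%.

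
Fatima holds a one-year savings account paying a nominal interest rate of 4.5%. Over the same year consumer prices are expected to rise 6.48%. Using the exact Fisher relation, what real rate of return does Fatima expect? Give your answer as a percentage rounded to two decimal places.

-1.86%

1 + r = 1.04500 / 1.06480 = 0.981405
r = 0.981405 − 1 = -1.8595%, i.e. -1.86%.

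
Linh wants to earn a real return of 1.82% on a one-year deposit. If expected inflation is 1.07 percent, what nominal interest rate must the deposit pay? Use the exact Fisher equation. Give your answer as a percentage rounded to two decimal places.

(1 + i) = (1 + r)(1 + π) = 1.01820 × 1.01070 = 1.02909474
i = 1.02909474 − 1, so the required nominal rate is 2.91%.

2.91%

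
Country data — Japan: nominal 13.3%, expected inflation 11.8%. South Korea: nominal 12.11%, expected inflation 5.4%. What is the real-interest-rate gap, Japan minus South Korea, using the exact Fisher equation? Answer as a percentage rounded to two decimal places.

Japan: (1 + 0.1330)/(1 + 0.1180) − 1 = 1.3417%
South Korea: (1 + 0.1211)/(1 + 0.0540) − 1 = 6.3662%
Differential = 1.3417% − 6.3662% = -5.0245% → -5.02%.

-5.02%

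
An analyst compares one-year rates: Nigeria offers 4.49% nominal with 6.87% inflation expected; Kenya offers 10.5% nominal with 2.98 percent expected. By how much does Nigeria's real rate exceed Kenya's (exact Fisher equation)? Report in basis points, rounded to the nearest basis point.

-953 basis points

Nigeria: (1 + 0.0449)/(1 + 0.0687) − 1 = -2.2270%
Kenya: (1 + 0.1050)/(1 + 0.0298) − 1 = 7.3024%
Differential = -2.2270% − 7.3024% = -9.5294% → -953 basis points.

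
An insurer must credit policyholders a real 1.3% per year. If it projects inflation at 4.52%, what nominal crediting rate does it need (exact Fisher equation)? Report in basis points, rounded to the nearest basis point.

588 basis points

(1 + i) = (1 + r)(1 + π) = 1.01300 × 1.04520 = 1.0587876
i = 1.0587876 − 1, so the required nominal rate is 588 basis points.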